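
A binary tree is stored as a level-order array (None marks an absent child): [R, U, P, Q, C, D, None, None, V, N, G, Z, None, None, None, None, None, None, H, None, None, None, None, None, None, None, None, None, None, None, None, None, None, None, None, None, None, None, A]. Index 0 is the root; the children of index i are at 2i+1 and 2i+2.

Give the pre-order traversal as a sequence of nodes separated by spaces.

Pre-order visits the node, then its left subtree, then its right subtree.
Visit R.
At R: go left to U.
  Visit U.
  At U: go left to Q.
    Visit Q.
    At Q: no left child.
    At Q: go right to V.
      Visit V.
      At V: no left child.
      At V: go right to H.
        Visit H.
        At H: no left child.
        At H: go right to A.
          A is a leaf — visit A.
  At U: go right to C.
    Visit C.
    At C: go left to N.
      N is a leaf — visit N.
    At C: go right to G.
      G is a leaf — visit G.
At R: go right to P.
  Visit P.
  At P: go left to D.
    Visit D.
    At D: go left to Z.
      Z is a leaf — visit Z.
    At D: no right child.
  At P: no right child.

R U Q V H A C N G P D Z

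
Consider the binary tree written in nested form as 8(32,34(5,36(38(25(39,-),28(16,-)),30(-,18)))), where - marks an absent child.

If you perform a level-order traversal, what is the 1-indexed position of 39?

Level-order visits nodes level by level from the root, left to right within each level.
Level 0: 8
Level 1: 32, 34
Level 2: 5, 36
Level 3: 38, 30
Level 4: 25, 28, 18
Level 5: 39, 16
Full level-order sequence: 8, 32, 34, 5, 36, 38, 30, 25, 28, 18, 39, 16.

11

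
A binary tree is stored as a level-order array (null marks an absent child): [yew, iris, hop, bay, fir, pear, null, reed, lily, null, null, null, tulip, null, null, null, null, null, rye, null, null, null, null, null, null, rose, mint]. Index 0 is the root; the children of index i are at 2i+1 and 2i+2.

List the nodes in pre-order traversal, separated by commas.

yew, iris, bay, reed, lily, rye, fir, hop, pear, tulip, rose, mint

Pre-order visits the node, then its left subtree, then its right subtree.
Visit yew.
At yew: go left to iris.
  Visit iris.
  At iris: go left to bay.
    Visit bay.
    At bay: go left to reed.
      reed is a leaf — visit reed.
    At bay: go right to lily.
      Visit lily.
      At lily: no left child.
      At lily: go right to rye.
        rye is a leaf — visit rye.
  At iris: go right to fir.
    fir is a leaf — visit fir.
At yew: go right to hop.
  Visit hop.
  At hop: go left to pear.
    Visit pear.
    At pear: no left child.
    At pear: go right to tulip.
      Visit tulip.
      At tulip: go left to rose.
        rose is a leaf — visit rose.
      At tulip: go right to mint.
        mint is a leaf — visit mint.
  At hop: no right child.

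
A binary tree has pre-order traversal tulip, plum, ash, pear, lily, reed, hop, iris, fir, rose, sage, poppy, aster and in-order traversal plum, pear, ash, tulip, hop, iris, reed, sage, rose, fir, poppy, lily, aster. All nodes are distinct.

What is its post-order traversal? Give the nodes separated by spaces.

pear ash plum iris hop sage rose poppy fir reed aster lily tulip

The first element of pre-order is the root; it splits in-order into left and right subtrees.
Root tulip: left subtree has 3 nodes {plum, pear, ash}, right has 9 {hop, iris, reed, sage, rose, fir, poppy, lily, aster}.
  Root plum: left subtree has 0 nodes { }, right has 2 {pear, ash}.
    Root ash: left subtree has 1 node {pear}, right has 0 { }.
  Root lily: left subtree has 7 nodes {hop, iris, reed, sage, rose, fir, poppy}, right has 1 {aster}.
    Root reed: left subtree has 2 nodes {hop, iris}, right has 4 {sage, rose, fir, poppy}.
      Root hop: left subtree has 0 nodes { }, right has 1 {iris}.
      Root fir: left subtree has 2 nodes {sage, rose}, right has 1 {poppy}.
        Root rose: left subtree has 1 node {sage}, right has 0 { }.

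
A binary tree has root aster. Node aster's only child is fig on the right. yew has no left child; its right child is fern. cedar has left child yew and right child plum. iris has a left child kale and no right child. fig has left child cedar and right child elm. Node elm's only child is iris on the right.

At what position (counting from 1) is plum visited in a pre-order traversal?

Pre-order visits the node, then its left subtree, then its right subtree.
Visit aster.
At aster: no left child.
At aster: go right to fig.
  Visit fig.
  At fig: go left to cedar.
    Visit cedar.
    At cedar: go left to yew.
      Visit yew.
      At yew: no left child.
      At yew: go right to fern.
        fern is a leaf — visit fern.
    At cedar: go right to plum.
      plum is a leaf — visit plum.
  At fig: go right to elm.
    Visit elm.
    At elm: no left child.
    At elm: go right to iris.
      Visit iris.
      At iris: go left to kale.
        kale is a leaf — visit kale.
      At iris: no right child.
Full pre-order sequence: aster, fig, cedar, yew, fern, plum, elm, iris, kale.

6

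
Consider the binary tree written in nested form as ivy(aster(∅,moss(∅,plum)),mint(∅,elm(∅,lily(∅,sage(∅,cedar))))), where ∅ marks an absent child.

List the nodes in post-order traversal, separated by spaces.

plum moss aster cedar sage lily elm mint ivy

Post-order visits the left subtree, then the right subtree, then the node.
At ivy: go left to aster.
  At aster: no left child.
  At aster: go right to moss.
    At moss: no left child.
    At moss: go right to plum.
      plum is a leaf — visit plum.
    Visit moss.
  Visit aster.
At ivy: go right to mint.
  At mint: no left child.
  At mint: go right to elm.
    At elm: no left child.
    At elm: go right to lily.
      At lily: no left child.
      At lily: go right to sage.
        At sage: no left child.
        At sage: go right to cedar.
          cedar is a leaf — visit cedar.
        Visit sage.
      Visit lily.
    Visit elm.
  Visit mint.
Visit ivy.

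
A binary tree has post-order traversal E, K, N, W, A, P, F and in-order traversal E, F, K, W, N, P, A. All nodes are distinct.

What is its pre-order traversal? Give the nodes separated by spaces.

The last element of post-order is the root; it splits in-order into left and right subtrees.
Root F: left subtree has 1 node {E}, right has 5 {K, W, N, P, A}.
  Root P: left subtree has 3 nodes {K, W, N}, right has 1 {A}.
    Root W: left subtree has 1 node {K}, right has 1 {N}.

F E P W K N A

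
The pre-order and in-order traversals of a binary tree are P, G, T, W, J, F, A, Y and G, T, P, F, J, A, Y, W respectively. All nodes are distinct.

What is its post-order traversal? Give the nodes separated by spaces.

T G F Y A J W P

The first element of pre-order is the root; it splits in-order into left and right subtrees.
Root P: left subtree has 2 nodes {G, T}, right has 5 {F, J, A, Y, W}.
  Root G: left subtree has 0 nodes { }, right has 1 {T}.
  Root W: left subtree has 4 nodes {F, J, A, Y}, right has 0 { }.
    Root J: left subtree has 1 node {F}, right has 2 {A, Y}.
      Root A: left subtree has 0 nodes { }, right has 1 {Y}.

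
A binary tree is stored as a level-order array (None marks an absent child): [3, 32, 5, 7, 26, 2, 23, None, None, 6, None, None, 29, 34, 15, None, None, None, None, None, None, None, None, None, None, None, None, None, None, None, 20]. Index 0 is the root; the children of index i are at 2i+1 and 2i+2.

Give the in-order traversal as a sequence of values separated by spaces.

7 32 6 26 3 2 29 5 34 23 15 20

In-order visits the left subtree, then the node, then the right subtree.
At 3: go left to 32.
  At 32: go left to 7.
    7 is a leaf — visit 7.
  Visit 32.
  At 32: go right to 26.
    At 26: go left to 6.
      6 is a leaf — visit 6.
    Visit 26.
    At 26: no right child.
Visit 3.
At 3: go right to 5.
  At 5: go left to 2.
    At 2: no left child.
    Visit 2.
    At 2: go right to 29.
      29 is a leaf — visit 29.
  Visit 5.
  At 5: go right to 23.
    At 23: go left to 34.
      34 is a leaf — visit 34.
    Visit 23.
    At 23: go right to 15.
      At 15: no left child.
      Visit 15.
      At 15: go right to 20.
        20 is a leaf — visit 20.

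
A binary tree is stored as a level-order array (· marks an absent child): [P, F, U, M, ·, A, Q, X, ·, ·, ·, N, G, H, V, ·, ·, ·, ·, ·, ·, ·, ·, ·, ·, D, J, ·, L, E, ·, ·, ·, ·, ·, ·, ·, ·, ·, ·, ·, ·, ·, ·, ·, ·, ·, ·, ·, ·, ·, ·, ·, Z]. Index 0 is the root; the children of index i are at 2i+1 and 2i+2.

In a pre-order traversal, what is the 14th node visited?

L

Pre-order visits the node, then its left subtree, then its right subtree.
Visit P.
At P: go left to F.
  Visit F.
  At F: go left to M.
    Visit M.
    At M: go left to X.
      X is a leaf — visit X.
    At M: no right child.
  At F: no right child.
At P: go right to U.
  Visit U.
  At U: go left to A.
    Visit A.
    At A: go left to N.
      N is a leaf — visit N.
    At A: go right to G.
      Visit G.
      At G: go left to D.
        D is a leaf — visit D.
      At G: go right to J.
        Visit J.
        At J: go left to Z.
          Z is a leaf — visit Z.
        At J: no right child.
  At U: go right to Q.
    Visit Q.
    At Q: go left to H.
      Visit H.
      At H: no left child.
      At H: go right to L.
        L is a leaf — visit L.
    At Q: go right to V.
      Visit V.
      At V: go left to E.
        E is a leaf — visit E.
      At V: no right child.
Full pre-order sequence: P, F, M, X, U, A, N, G, D, J, Z, Q, H, L, V, E.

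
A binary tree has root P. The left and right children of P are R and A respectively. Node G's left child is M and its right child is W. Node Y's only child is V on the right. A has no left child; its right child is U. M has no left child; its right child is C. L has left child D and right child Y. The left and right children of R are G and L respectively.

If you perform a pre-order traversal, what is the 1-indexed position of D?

Pre-order visits the node, then its left subtree, then its right subtree.
Visit P.
At P: go left to R.
  Visit R.
  At R: go left to G.
    Visit G.
    At G: go left to M.
      Visit M.
      At M: no left child.
      At M: go right to C.
        C is a leaf — visit C.
    At G: go right to W.
      W is a leaf — visit W.
  At R: go right to L.
    Visit L.
    At L: go left to D.
      D is a leaf — visit D.
    At L: go right to Y.
      Visit Y.
      At Y: no left child.
      At Y: go right to V.
        V is a leaf — visit V.
At P: go right to A.
  Visit A.
  At A: no left child.
  At A: go right to U.
    U is a leaf — visit U.
Full pre-order sequence: P, R, G, M, C, W, L, D, Y, V, A, U.

8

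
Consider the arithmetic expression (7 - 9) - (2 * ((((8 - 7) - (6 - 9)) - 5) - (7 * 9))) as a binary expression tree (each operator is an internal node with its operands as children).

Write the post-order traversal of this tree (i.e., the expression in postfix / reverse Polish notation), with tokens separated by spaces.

Post-order on an expression tree gives postfix notation: for each operator, emit left operand, right operand, then the operator.

7 9 - 2 8 7 - 6 9 - - 5 - 7 9 * - * -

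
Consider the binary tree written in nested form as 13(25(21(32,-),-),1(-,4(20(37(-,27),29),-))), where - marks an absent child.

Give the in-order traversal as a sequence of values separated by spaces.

32 21 25 13 1 37 27 20 29 4

In-order visits the left subtree, then the node, then the right subtree.
At 13: go left to 25.
  At 25: go left to 21.
    At 21: go left to 32.
      32 is a leaf — visit 32.
    Visit 21.
    At 21: no right child.
  Visit 25.
  At 25: no right child.
Visit 13.
At 13: go right to 1.
  At 1: no left child.
  Visit 1.
  At 1: go right to 4.
    At 4: go left to 20.
      At 20: go left to 37.
        At 37: no left child.
        Visit 37.
        At 37: go right to 27.
          27 is a leaf — visit 27.
      Visit 20.
      At 20: go right to 29.
        29 is a leaf — visit 29.
    Visit 4.
    At 4: no right child.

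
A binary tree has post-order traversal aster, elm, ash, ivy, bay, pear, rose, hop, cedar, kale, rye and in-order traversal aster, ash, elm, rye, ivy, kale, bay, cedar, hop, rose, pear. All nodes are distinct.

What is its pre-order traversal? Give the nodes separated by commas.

The last element of post-order is the root; it splits in-order into left and right subtrees.
Root rye: left subtree has 3 nodes {aster, ash, elm}, right has 7 {ivy, kale, bay, cedar, hop, rose, pear}.
  Root ash: left subtree has 1 node {aster}, right has 1 {elm}.
  Root kale: left subtree has 1 node {ivy}, right has 5 {bay, cedar, hop, rose, pear}.
    Root cedar: left subtree has 1 node {bay}, right has 3 {hop, rose, pear}.
      Root hop: left subtree has 0 nodes { }, right has 2 {rose, pear}.
        Root rose: left subtree has 0 nodes { }, right has 1 {pear}.

rye, ash, aster, elm, kale, ivy, cedar, bay, hop, rose, pear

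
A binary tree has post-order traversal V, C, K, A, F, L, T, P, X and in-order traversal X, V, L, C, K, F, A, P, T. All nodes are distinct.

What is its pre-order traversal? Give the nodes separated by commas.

The last element of post-order is the root; it splits in-order into left and right subtrees.
Root X: left subtree has 0 nodes { }, right has 8 {V, L, C, K, F, A, P, T}.
  Root P: left subtree has 6 nodes {V, L, C, K, F, A}, right has 1 {T}.
    Root L: left subtree has 1 node {V}, right has 4 {C, K, F, A}.
      Root F: left subtree has 2 nodes {C, K}, right has 1 {A}.
        Root K: left subtree has 1 node {C}, right has 0 { }.

X, P, L, V, F, K, C, A, T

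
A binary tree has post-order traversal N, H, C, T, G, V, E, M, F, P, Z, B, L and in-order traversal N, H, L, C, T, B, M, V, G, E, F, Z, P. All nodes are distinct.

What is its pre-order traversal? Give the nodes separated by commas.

L, H, N, B, T, C, Z, F, M, E, V, G, P

The last element of post-order is the root; it splits in-order into left and right subtrees.
Root L: left subtree has 2 nodes {N, H}, right has 10 {C, T, B, M, V, G, E, F, Z, P}.
  Root H: left subtree has 1 node {N}, right has 0 { }.
  Root B: left subtree has 2 nodes {C, T}, right has 7 {M, V, G, E, F, Z, P}.
    Root T: left subtree has 1 node {C}, right has 0 { }.
    Root Z: left subtree has 5 nodes {M, V, G, E, F}, right has 1 {P}.
      Root F: left subtree has 4 nodes {M, V, G, E}, right has 0 { }.
        Root M: left subtree has 0 nodes { }, right has 3 {V, G, E}.
          Root E: left subtree has 2 nodes {V, G}, right has 0 { }.
            Root V: left subtree has 0 nodes { }, right has 1 {G}.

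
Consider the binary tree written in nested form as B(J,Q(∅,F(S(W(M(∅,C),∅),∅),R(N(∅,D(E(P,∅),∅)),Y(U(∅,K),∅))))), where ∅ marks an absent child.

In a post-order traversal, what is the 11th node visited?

U

Post-order visits the left subtree, then the right subtree, then the node.
At B: go left to J.
  J is a leaf — visit J.
At B: go right to Q.
  At Q: no left child.
  At Q: go right to F.
    At F: go left to S.
      At S: go left to W.
        At W: go left to M.
          At M: no left child.
          At M: go right to C.
            C is a leaf — visit C.
          Visit M.
        At W: no right child.
        Visit W.
      At S: no right child.
      Visit S.
    At F: go right to R.
      At R: go left to N.
        At N: no left child.
        At N: go right to D.
          At D: go left to E.
            At E: go left to P.
              P is a leaf — visit P.
            At E: no right child.
            Visit E.
          At D: no right child.
          Visit D.
        Visit N.
      At R: go right to Y.
        At Y: go left to U.
          At U: no left child.
          At U: go right to K.
            K is a leaf — visit K.
          Visit U.
        At Y: no right child.
        Visit Y.
      Visit R.
    Visit F.
  Visit Q.
Visit B.
Full post-order sequence: J, C, M, W, S, P, E, D, N, K, U, Y, R, F, Q, B.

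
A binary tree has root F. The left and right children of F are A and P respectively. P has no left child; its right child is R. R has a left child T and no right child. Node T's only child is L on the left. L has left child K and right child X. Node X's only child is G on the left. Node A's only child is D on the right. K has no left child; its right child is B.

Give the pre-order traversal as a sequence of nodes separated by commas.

F, A, D, P, R, T, L, K, B, X, G

Pre-order visits the node, then its left subtree, then its right subtree.
Visit F.
At F: go left to A.
  Visit A.
  At A: no left child.
  At A: go right to D.
    D is a leaf — visit D.
At F: go right to P.
  Visit P.
  At P: no left child.
  At P: go right to R.
    Visit R.
    At R: go left to T.
      Visit T.
      At T: go left to L.
        Visit L.
        At L: go left to K.
          Visit K.
          At K: no left child.
          At K: go right to B.
            B is a leaf — visit B.
        At L: go right to X.
          Visit X.
          At X: go left to G.
            G is a leaf — visit G.
          At X: no right child.
      At T: no right child.
    At R: no right child.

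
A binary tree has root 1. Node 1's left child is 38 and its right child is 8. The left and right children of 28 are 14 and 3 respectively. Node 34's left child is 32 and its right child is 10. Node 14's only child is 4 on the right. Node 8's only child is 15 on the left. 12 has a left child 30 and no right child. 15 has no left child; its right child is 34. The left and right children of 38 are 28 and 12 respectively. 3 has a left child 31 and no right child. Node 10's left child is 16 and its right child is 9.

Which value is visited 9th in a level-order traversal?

30

Level-order visits nodes level by level from the root, left to right within each level.
Level 0: 1
Level 1: 38, 8
Level 2: 28, 12, 15
Level 3: 14, 3, 30, 34
Level 4: 4, 31, 32, 10
Level 5: 16, 9
Full level-order sequence: 1, 38, 8, 28, 12, 15, 14, 3, 30, 34, 4, 31, 32, 10, 16, 9.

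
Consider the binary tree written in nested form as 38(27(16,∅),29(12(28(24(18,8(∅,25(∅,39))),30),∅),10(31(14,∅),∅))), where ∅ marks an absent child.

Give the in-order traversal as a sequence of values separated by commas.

In-order visits the left subtree, then the node, then the right subtree.
At 38: go left to 27.
  At 27: go left to 16.
    16 is a leaf — visit 16.
  Visit 27.
  At 27: no right child.
Visit 38.
At 38: go right to 29.
  At 29: go left to 12.
    At 12: go left to 28.
      At 28: go left to 24.
        At 24: go left to 18.
          18 is a leaf — visit 18.
        Visit 24.
        At 24: go right to 8.
          At 8: no left child.
          Visit 8.
          At 8: go right to 25.
            At 25: no left child.
            Visit 25.
            At 25: go right to 39.
              39 is a leaf — visit 39.
      Visit 28.
      At 28: go right to 30.
        30 is a leaf — visit 30.
    Visit 12.
    At 12: no right child.
  Visit 29.
  At 29: go right to 10.
    At 10: go left to 31.
      At 31: go left to 14.
        14 is a leaf — visit 14.
      Visit 31.
      At 31: no right child.
    Visit 10.
    At 10: no right child.

16, 27, 38, 18, 24, 8, 25, 39, 28, 30, 12, 29, 14, 31, 10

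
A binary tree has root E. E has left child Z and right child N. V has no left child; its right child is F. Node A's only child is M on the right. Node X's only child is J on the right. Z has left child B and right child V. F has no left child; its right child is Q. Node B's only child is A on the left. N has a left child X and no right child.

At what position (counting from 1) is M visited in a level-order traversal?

Level-order visits nodes level by level from the root, left to right within each level.
Level 0: E
Level 1: Z, N
Level 2: B, V, X
Level 3: A, F, J
Level 4: M, Q
Full level-order sequence: E, Z, N, B, V, X, A, F, J, M, Q.

10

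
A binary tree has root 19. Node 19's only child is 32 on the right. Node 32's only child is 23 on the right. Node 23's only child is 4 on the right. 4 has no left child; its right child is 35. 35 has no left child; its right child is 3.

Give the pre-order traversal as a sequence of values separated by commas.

Pre-order visits the node, then its left subtree, then its right subtree.
Visit 19.
At 19: no left child.
At 19: go right to 32.
  Visit 32.
  At 32: no left child.
  At 32: go right to 23.
    Visit 23.
    At 23: no left child.
    At 23: go right to 4.
      Visit 4.
      At 4: no left child.
      At 4: go right to 35.
        Visit 35.
        At 35: no left child.
        At 35: go right to 3.
          3 is a leaf — visit 3.

19, 32, 23, 4, 35, 3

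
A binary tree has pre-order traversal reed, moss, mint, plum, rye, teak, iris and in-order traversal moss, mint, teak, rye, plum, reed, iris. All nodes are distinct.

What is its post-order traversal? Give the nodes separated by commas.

teak, rye, plum, mint, moss, iris, reed

The first element of pre-order is the root; it splits in-order into left and right subtrees.
Root reed: left subtree has 5 nodes {moss, mint, teak, rye, plum}, right has 1 {iris}.
  Root moss: left subtree has 0 nodes { }, right has 4 {mint, teak, rye, plum}.
    Root mint: left subtree has 0 nodes { }, right has 3 {teak, rye, plum}.
      Root plum: left subtree has 2 nodes {teak, rye}, right has 0 { }.
        Root rye: left subtree has 1 node {teak}, right has 0 { }.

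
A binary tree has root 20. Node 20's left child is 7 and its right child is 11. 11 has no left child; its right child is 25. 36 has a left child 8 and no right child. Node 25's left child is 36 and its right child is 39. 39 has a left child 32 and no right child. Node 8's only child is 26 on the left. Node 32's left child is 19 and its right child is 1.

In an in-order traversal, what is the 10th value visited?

In-order visits the left subtree, then the node, then the right subtree.
At 20: go left to 7.
  7 is a leaf — visit 7.
Visit 20.
At 20: go right to 11.
  At 11: no left child.
  Visit 11.
  At 11: go right to 25.
    At 25: go left to 36.
      At 36: go left to 8.
        At 8: go left to 26.
          26 is a leaf — visit 26.
        Visit 8.
        At 8: no right child.
      Visit 36.
      At 36: no right child.
    Visit 25.
    At 25: go right to 39.
      At 39: go left to 32.
        At 32: go left to 19.
          19 is a leaf — visit 19.
        Visit 32.
        At 32: go right to 1.
          1 is a leaf — visit 1.
      Visit 39.
      At 39: no right child.
Full in-order sequence: 7, 20, 11, 26, 8, 36, 25, 19, 32, 1, 39.

1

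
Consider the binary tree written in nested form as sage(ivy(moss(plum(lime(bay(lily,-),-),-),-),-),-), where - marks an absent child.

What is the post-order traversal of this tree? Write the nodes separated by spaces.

Post-order visits the left subtree, then the right subtree, then the node.
At sage: go left to ivy.
  At ivy: go left to moss.
    At moss: go left to plum.
      At plum: go left to lime.
        At lime: go left to bay.
          At bay: go left to lily.
            lily is a leaf — visit lily.
          At bay: no right child.
          Visit bay.
        At lime: no right child.
        Visit lime.
      At plum: no right child.
      Visit plum.
    At moss: no right child.
    Visit moss.
  At ivy: no right child.
  Visit ivy.
At sage: no right child.
Visit sage.

lily bay lime plum moss ivy sage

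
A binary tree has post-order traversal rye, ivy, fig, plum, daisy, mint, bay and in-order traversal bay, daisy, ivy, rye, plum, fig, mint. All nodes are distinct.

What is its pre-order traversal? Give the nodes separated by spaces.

The last element of post-order is the root; it splits in-order into left and right subtrees.
Root bay: left subtree has 0 nodes { }, right has 6 {daisy, ivy, rye, plum, fig, mint}.
  Root mint: left subtree has 5 nodes {daisy, ivy, rye, plum, fig}, right has 0 { }.
    Root daisy: left subtree has 0 nodes { }, right has 4 {ivy, rye, plum, fig}.
      Root plum: left subtree has 2 nodes {ivy, rye}, right has 1 {fig}.
        Root ivy: left subtree has 0 nodes { }, right has 1 {rye}.

bay mint daisy plum ivy rye fig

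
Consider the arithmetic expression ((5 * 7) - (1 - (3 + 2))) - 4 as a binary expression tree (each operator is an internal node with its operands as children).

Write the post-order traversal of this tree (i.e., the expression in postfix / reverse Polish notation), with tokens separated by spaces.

5 7 * 1 3 2 + - - 4 -

Post-order on an expression tree gives postfix notation: for each operator, emit left operand, right operand, then the operator.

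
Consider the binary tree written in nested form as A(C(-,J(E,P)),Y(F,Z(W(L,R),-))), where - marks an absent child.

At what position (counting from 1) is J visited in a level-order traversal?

4

Level-order visits nodes level by level from the root, left to right within each level.
Level 0: A
Level 1: C, Y
Level 2: J, F, Z
Level 3: E, P, W
Level 4: L, R
Full level-order sequence: A, C, Y, J, F, Z, E, P, W, L, R.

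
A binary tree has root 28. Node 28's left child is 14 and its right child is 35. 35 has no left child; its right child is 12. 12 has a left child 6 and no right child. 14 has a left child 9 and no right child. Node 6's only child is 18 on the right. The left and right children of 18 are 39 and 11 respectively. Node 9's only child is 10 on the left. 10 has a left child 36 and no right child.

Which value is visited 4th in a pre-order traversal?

Pre-order visits the node, then its left subtree, then its right subtree.
Visit 28.
At 28: go left to 14.
  Visit 14.
  At 14: go left to 9.
    Visit 9.
    At 9: go left to 10.
      Visit 10.
      At 10: go left to 36.
        36 is a leaf — visit 36.
      At 10: no right child.
    At 9: no right child.
  At 14: no right child.
At 28: go right to 35.
  Visit 35.
  At 35: no left child.
  At 35: go right to 12.
    Visit 12.
    At 12: go left to 6.
      Visit 6.
      At 6: no left child.
      At 6: go right to 18.
        Visit 18.
        At 18: go left to 39.
          39 is a leaf — visit 39.
        At 18: go right to 11.
          11 is a leaf — visit 11.
    At 12: no right child.
Full pre-order sequence: 28, 14, 9, 10, 36, 35, 12, 6, 18, 39, 11.

10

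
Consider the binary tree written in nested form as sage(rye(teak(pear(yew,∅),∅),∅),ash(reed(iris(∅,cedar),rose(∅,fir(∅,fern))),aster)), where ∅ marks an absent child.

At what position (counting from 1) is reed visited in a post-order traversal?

Post-order visits the left subtree, then the right subtree, then the node.
At sage: go left to rye.
  At rye: go left to teak.
    At teak: go left to pear.
      At pear: go left to yew.
        yew is a leaf — visit yew.
      At pear: no right child.
      Visit pear.
    At teak: no right child.
    Visit teak.
  At rye: no right child.
  Visit rye.
At sage: go right to ash.
  At ash: go left to reed.
    At reed: go left to iris.
      At iris: no left child.
      At iris: go right to cedar.
        cedar is a leaf — visit cedar.
      Visit iris.
    At reed: go right to rose.
      At rose: no left child.
      At rose: go right to fir.
        At fir: no left child.
        At fir: go right to fern.
          fern is a leaf — visit fern.
        Visit fir.
      Visit rose.
    Visit reed.
  At ash: go right to aster.
    aster is a leaf — visit aster.
  Visit ash.
Visit sage.
Full post-order sequence: yew, pear, teak, rye, cedar, iris, fern, fir, rose, reed, aster, ash, sage.

10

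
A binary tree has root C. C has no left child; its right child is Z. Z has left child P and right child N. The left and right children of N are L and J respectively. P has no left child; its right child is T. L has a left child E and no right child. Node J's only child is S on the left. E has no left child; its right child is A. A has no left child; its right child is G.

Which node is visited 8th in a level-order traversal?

E

Level-order visits nodes level by level from the root, left to right within each level.
Level 0: C
Level 1: Z
Level 2: P, N
Level 3: T, L, J
Level 4: E, S
Level 5: A
Level 6: G
Full level-order sequence: C, Z, P, N, T, L, J, E, S, A, G.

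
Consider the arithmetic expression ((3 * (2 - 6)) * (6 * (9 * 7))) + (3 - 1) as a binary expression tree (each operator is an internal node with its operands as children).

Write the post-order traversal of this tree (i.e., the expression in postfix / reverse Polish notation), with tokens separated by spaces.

Post-order on an expression tree gives postfix notation: for each operator, emit left operand, right operand, then the operator.

3 2 6 - * 6 9 7 * * * 3 1 - +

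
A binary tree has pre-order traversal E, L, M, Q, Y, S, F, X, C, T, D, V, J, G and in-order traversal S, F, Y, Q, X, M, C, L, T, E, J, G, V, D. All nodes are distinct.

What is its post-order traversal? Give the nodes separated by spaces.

F S Y X Q C M T L G J V D E

The first element of pre-order is the root; it splits in-order into left and right subtrees.
Root E: left subtree has 9 nodes {S, F, Y, Q, X, M, C, L, T}, right has 4 {J, G, V, D}.
  Root L: left subtree has 7 nodes {S, F, Y, Q, X, M, C}, right has 1 {T}.
    Root M: left subtree has 5 nodes {S, F, Y, Q, X}, right has 1 {C}.
      Root Q: left subtree has 3 nodes {S, F, Y}, right has 1 {X}.
        Root Y: left subtree has 2 nodes {S, F}, right has 0 { }.
          Root S: left subtree has 0 nodes { }, right has 1 {F}.
  Root D: left subtree has 3 nodes {J, G, V}, right has 0 { }.
    Root V: left subtree has 2 nodes {J, G}, right has 0 { }.
      Root J: left subtree has 0 nodes { }, right has 1 {G}.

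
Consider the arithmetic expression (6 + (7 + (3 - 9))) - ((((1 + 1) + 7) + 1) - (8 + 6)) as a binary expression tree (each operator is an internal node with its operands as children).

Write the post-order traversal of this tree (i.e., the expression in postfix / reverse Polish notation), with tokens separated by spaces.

Post-order on an expression tree gives postfix notation: for each operator, emit left operand, right operand, then the operator.

6 7 3 9 - + + 1 1 + 7 + 1 + 8 6 + - -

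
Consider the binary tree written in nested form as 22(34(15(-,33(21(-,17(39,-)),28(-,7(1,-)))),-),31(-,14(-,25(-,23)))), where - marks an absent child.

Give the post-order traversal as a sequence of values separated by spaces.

39 17 21 1 7 28 33 15 34 23 25 14 31 22

Post-order visits the left subtree, then the right subtree, then the node.
At 22: go left to 34.
  At 34: go left to 15.
    At 15: no left child.
    At 15: go right to 33.
      At 33: go left to 21.
        At 21: no left child.
        At 21: go right to 17.
          At 17: go left to 39.
            39 is a leaf — visit 39.
          At 17: no right child.
          Visit 17.
        Visit 21.
      At 33: go right to 28.
        At 28: no left child.
        At 28: go right to 7.
          At 7: go left to 1.
            1 is a leaf — visit 1.
          At 7: no right child.
          Visit 7.
        Visit 28.
      Visit 33.
    Visit 15.
  At 34: no right child.
  Visit 34.
At 22: go right to 31.
  At 31: no left child.
  At 31: go right to 14.
    At 14: no left child.
    At 14: go right to 25.
      At 25: no left child.
      At 25: go right to 23.
        23 is a leaf — visit 23.
      Visit 25.
    Visit 14.
  Visit 31.
Visit 22.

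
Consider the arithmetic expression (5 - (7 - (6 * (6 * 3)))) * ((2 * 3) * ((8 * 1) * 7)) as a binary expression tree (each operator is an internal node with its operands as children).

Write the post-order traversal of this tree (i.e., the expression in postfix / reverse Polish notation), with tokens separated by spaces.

Post-order on an expression tree gives postfix notation: for each operator, emit left operand, right operand, then the operator.

5 7 6 6 3 * * - - 2 3 * 8 1 * 7 * * *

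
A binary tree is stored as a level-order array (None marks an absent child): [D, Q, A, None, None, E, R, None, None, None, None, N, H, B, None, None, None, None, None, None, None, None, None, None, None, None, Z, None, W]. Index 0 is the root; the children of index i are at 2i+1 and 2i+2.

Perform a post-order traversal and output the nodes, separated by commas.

Post-order visits the left subtree, then the right subtree, then the node.
At D: go left to Q.
  Q is a leaf — visit Q.
At D: go right to A.
  At A: go left to E.
    At E: go left to N.
      N is a leaf — visit N.
    At E: go right to H.
      At H: no left child.
      At H: go right to Z.
        Z is a leaf — visit Z.
      Visit H.
    Visit E.
  At A: go right to R.
    At R: go left to B.
      At B: no left child.
      At B: go right to W.
        W is a leaf — visit W.
      Visit B.
    At R: no right child.
    Visit R.
  Visit A.
Visit D.

Q, N, Z, H, E, W, B, R, A, D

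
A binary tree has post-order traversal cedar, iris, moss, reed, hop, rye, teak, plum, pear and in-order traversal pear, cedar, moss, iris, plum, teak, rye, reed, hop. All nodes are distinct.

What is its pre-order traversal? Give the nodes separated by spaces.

The last element of post-order is the root; it splits in-order into left and right subtrees.
Root pear: left subtree has 0 nodes { }, right has 8 {cedar, moss, iris, plum, teak, rye, reed, hop}.
  Root plum: left subtree has 3 nodes {cedar, moss, iris}, right has 4 {teak, rye, reed, hop}.
    Root moss: left subtree has 1 node {cedar}, right has 1 {iris}.
    Root teak: left subtree has 0 nodes { }, right has 3 {rye, reed, hop}.
      Root rye: left subtree has 0 nodes { }, right has 2 {reed, hop}.
        Root hop: left subtree has 1 node {reed}, right has 0 { }.

pear plum moss cedar iris teak rye hop reed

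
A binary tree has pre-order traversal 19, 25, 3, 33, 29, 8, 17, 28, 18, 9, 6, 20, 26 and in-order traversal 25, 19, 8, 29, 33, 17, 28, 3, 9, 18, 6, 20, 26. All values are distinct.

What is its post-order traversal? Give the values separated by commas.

The first element of pre-order is the root; it splits in-order into left and right subtrees.
Root 19: left subtree has 1 node {25}, right has 11 {8, 29, 33, 17, 28, 3, 9, 18, 6, 20, 26}.
  Root 3: left subtree has 5 nodes {8, 29, 33, 17, 28}, right has 5 {9, 18, 6, 20, 26}.
    Root 33: left subtree has 2 nodes {8, 29}, right has 2 {17, 28}.
      Root 29: left subtree has 1 node {8}, right has 0 { }.
      Root 17: left subtree has 0 nodes { }, right has 1 {28}.
    Root 18: left subtree has 1 node {9}, right has 3 {6, 20, 26}.
      Root 6: left subtree has 0 nodes { }, right has 2 {20, 26}.
        Root 20: left subtree has 0 nodes { }, right has 1 {26}.

25, 8, 29, 28, 17, 33, 9, 26, 20, 6, 18, 3, 19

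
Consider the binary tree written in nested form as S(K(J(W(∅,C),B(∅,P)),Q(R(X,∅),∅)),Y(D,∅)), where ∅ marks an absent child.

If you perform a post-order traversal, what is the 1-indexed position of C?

1

Post-order visits the left subtree, then the right subtree, then the node.
At S: go left to K.
  At K: go left to J.
    At J: go left to W.
      At W: no left child.
      At W: go right to C.
        C is a leaf — visit C.
      Visit W.
    At J: go right to B.
      At B: no left child.
      At B: go right to P.
        P is a leaf — visit P.
      Visit B.
    Visit J.
  At K: go right to Q.
    At Q: go left to R.
      At R: go left to X.
        X is a leaf — visit X.
      At R: no right child.
      Visit R.
    At Q: no right child.
    Visit Q.
  Visit K.
At S: go right to Y.
  At Y: go left to D.
    D is a leaf — visit D.
  At Y: no right child.
  Visit Y.
Visit S.
Full post-order sequence: C, W, P, B, J, X, R, Q, K, D, Y, S.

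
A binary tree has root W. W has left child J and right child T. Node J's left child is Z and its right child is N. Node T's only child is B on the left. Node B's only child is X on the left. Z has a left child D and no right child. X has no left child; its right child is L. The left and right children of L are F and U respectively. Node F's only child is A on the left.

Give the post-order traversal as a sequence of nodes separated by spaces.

Post-order visits the left subtree, then the right subtree, then the node.
At W: go left to J.
  At J: go left to Z.
    At Z: go left to D.
      D is a leaf — visit D.
    At Z: no right child.
    Visit Z.
  At J: go right to N.
    N is a leaf — visit N.
  Visit J.
At W: go right to T.
  At T: go left to B.
    At B: go left to X.
      At X: no left child.
      At X: go right to L.
        At L: go left to F.
          At F: go left to A.
            A is a leaf — visit A.
          At F: no right child.
          Visit F.
        At L: go right to U.
          U is a leaf — visit U.
        Visit L.
      Visit X.
    At B: no right child.
    Visit B.
  At T: no right child.
  Visit T.
Visit W.

D Z N J A F U L X B T W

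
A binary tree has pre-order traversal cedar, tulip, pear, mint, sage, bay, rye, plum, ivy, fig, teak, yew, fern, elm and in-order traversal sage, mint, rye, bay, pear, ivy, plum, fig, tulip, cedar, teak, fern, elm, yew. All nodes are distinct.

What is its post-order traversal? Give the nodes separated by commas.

sage, rye, bay, mint, ivy, fig, plum, pear, tulip, elm, fern, yew, teak, cedar

The first element of pre-order is the root; it splits in-order into left and right subtrees.
Root cedar: left subtree has 9 nodes {sage, mint, rye, bay, pear, ivy, plum, fig, tulip}, right has 4 {teak, fern, elm, yew}.
  Root tulip: left subtree has 8 nodes {sage, mint, rye, bay, pear, ivy, plum, fig}, right has 0 { }.
    Root pear: left subtree has 4 nodes {sage, mint, rye, bay}, right has 3 {ivy, plum, fig}.
      Root mint: left subtree has 1 node {sage}, right has 2 {rye, bay}.
        Root bay: left subtree has 1 node {rye}, right has 0 { }.
      Root plum: left subtree has 1 node {ivy}, right has 1 {fig}.
  Root teak: left subtree has 0 nodes { }, right has 3 {fern, elm, yew}.
    Root yew: left subtree has 2 nodes {fern, elm}, right has 0 { }.
      Root fern: left subtree has 0 nodes { }, right has 1 {elm}.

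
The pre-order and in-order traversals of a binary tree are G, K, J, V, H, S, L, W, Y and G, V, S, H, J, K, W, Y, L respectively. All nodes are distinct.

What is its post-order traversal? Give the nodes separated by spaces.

S H V J Y W L K G

The first element of pre-order is the root; it splits in-order into left and right subtrees.
Root G: left subtree has 0 nodes { }, right has 8 {V, S, H, J, K, W, Y, L}.
  Root K: left subtree has 4 nodes {V, S, H, J}, right has 3 {W, Y, L}.
    Root J: left subtree has 3 nodes {V, S, H}, right has 0 { }.
      Root V: left subtree has 0 nodes { }, right has 2 {S, H}.
        Root H: left subtree has 1 node {S}, right has 0 { }.
    Root L: left subtree has 2 nodes {W, Y}, right has 0 { }.
      Root W: left subtree has 0 nodes { }, right has 1 {Y}.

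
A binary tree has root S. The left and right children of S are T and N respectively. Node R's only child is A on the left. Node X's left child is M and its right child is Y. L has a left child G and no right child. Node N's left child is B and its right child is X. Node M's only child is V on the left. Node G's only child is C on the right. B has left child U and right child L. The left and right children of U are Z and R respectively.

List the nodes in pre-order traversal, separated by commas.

S, T, N, B, U, Z, R, A, L, G, C, X, M, V, Y

Pre-order visits the node, then its left subtree, then its right subtree.
Visit S.
At S: go left to T.
  T is a leaf — visit T.
At S: go right to N.
  Visit N.
  At N: go left to B.
    Visit B.
    At B: go left to U.
      Visit U.
      At U: go left to Z.
        Z is a leaf — visit Z.
      At U: go right to R.
        Visit R.
        At R: go left to A.
          A is a leaf — visit A.
        At R: no right child.
    At B: go right to L.
      Visit L.
      At L: go left to G.
        Visit G.
        At G: no left child.
        At G: go right to C.
          C is a leaf — visit C.
      At L: no right child.
  At N: go right to X.
    Visit X.
    At X: go left to M.
      Visit M.
      At M: go left to V.
        V is a leaf — visit V.
      At M: no right child.
    At X: go right to Y.
      Y is a leaf — visit Y.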